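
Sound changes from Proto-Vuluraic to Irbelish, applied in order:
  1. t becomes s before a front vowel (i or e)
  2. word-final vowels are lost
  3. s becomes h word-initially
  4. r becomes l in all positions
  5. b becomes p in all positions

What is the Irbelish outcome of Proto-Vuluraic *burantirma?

pulansilm

Irbelish: *burantirma > buransirma > buransirm > bulansilm > pulansilm  (by palatalisation, apocope, unconditioned shift, unconditioned shift)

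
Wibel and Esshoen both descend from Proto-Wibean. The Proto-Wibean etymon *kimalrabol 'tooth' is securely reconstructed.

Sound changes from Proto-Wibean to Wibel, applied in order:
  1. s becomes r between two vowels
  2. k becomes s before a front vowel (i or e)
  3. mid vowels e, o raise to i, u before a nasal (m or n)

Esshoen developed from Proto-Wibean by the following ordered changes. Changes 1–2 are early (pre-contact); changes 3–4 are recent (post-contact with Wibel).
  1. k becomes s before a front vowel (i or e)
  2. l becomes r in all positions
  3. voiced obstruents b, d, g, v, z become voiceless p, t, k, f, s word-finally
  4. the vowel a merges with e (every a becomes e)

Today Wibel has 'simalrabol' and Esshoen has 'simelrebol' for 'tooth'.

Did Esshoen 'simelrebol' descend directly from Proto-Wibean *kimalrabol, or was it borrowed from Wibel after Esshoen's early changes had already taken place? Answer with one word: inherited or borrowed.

borrowed

If inherited, *kimalrabol would pass through all of Esshoen's changes:
Esshoen: *kimalrabol
  kimalrabol → simalrabol   [palatalisation]
  simalrabol → simarrabor   [unconditioned shift]
  simarrabor (rule 3 does not apply)
  simarrabor → simerrebor   [vowel merger]
  giving Esshoen simerrebor.
If borrowed from Wibel 'simalrabol' after the early changes, it would undergo only the recent ones:
  rule 3 (final devoicing): no change (simalrabol)
  rule 4 (vowel merger): simalrabol → simelrebol
  ⇒ as a loan: simelrebol
Esshoen 'simelrebol' matches the loan outcome 'simelrebol', not the inherited 'simerrebor' — it skipped the early Esshoen changes, so it was borrowed from Wibel.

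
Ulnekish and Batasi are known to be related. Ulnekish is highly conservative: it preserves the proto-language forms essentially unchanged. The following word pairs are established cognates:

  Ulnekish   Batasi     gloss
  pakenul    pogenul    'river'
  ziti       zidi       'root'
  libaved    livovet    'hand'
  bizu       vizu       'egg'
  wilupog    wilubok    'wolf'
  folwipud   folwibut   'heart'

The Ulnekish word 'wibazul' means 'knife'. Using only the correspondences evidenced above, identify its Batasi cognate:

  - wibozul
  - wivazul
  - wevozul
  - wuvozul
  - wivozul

wivozul

libaved ~ livovet — Ulnekish b corresponds to Batasi v between vowels (before a back vowel).
pakenul ~ pogenul — Ulnekish a corresponds to Batasi o after a consonant, before a consonant other than r, m, n, p, b, f, v.
Applying these to Ulnekish 'wibazul':
  wibazul → wivazul   (b→v between vowels (before a back vowel))
  wivazul → wivozul   (a→o after a consonant, before a consonant other than r, m, n, p, b, f, v)
So the Batasi cognate is 'wivozul'.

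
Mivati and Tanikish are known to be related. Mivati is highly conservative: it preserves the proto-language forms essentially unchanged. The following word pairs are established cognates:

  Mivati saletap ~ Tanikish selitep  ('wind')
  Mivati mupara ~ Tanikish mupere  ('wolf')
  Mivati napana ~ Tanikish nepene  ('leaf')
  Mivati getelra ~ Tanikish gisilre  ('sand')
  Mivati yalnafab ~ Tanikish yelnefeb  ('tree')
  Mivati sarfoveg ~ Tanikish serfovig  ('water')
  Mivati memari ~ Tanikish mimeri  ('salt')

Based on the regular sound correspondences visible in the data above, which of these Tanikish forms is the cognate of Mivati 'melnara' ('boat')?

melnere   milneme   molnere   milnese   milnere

milnere

saletap ~ selitep, getelra ~ gisilre — Mivati e corresponds to Tanikish i after a consonant, before a consonant other than r, m, n, p, b, f, v.
mupara ~ mupere, sarfoveg ~ serfovig — Mivati a corresponds to Tanikish e after a consonant, before r.
mupara ~ mupere, napana ~ nepene — Mivati a corresponds to Tanikish e word-finally.
Applying these to Mivati 'melnara':
  melnara → milnara   (e→i after a consonant, before a consonant other than r, m, n, p, b, f, v)
  milnara → milnera   (a→e after a consonant, before r)
  milnera → milnere   (a→e word-finally)
So the Tanikish cognate is 'milnere'.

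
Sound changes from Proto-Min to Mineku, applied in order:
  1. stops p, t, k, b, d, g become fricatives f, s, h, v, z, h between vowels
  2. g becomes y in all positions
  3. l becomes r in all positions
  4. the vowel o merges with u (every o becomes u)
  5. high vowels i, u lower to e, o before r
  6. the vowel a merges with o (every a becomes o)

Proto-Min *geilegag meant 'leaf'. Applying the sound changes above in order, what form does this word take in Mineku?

yeerehoy

Mineku: start from *geilegag.
  rule 1 (intervocalic lenition): geilegag → geilehag
  rule 2 (unconditioned shift): geilehag → yeilehay
  rule 3 (unconditioned shift): yeilehay → yeirehay
  rule 4: no change — yeirehay
  rule 5 (pre-rhotic lowering): yeirehay → yeerehay
  rule 6 (vowel merger): yeerehay → yeerehoy
  ⇒ Mineku yeerehoy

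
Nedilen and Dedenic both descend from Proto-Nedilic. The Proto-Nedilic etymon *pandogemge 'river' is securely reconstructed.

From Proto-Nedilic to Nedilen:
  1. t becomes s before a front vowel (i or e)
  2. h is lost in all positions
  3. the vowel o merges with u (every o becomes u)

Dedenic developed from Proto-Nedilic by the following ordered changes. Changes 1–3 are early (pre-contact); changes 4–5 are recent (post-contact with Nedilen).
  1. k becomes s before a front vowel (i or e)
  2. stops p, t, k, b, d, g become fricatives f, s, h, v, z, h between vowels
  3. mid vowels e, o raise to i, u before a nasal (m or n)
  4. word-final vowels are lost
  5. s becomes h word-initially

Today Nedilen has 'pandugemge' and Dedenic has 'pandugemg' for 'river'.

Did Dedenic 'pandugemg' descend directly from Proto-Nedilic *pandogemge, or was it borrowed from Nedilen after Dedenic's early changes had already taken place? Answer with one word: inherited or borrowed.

If inherited, *pandogemge would pass through all of Dedenic's changes:
Dedenic: *pandogemge > pandohemge > pandohimge > pandohimg  (by intervocalic lenition, pre-nasal raising, apocope)
If borrowed from Nedilen 'pandugemge' after the early changes, it would undergo only the recent ones:
  rule 4 (apocope): pandugemge → pandugemg
  rule 5 (debuccalisation): no change (pandugemg)
  ⇒ as a loan: pandugemg
Dedenic 'pandugemg' matches the loan outcome 'pandugemg', not the inherited 'pandohimg' — it skipped the early Dedenic changes, so it was borrowed from Nedilen.

borrowed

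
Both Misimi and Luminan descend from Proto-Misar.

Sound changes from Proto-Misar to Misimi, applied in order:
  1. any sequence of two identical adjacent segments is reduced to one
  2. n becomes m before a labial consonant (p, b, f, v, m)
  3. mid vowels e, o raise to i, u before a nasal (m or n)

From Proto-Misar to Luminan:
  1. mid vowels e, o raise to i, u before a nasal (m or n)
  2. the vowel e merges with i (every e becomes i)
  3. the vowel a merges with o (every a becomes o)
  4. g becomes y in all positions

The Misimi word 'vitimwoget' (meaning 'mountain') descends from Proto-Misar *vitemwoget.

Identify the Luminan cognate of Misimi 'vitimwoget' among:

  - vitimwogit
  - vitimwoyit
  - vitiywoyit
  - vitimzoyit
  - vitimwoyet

vitimwoyit

Luminan: *vitemwoget
  vitemwoget → vitimwoget   [pre-nasal raising]
  vitimwoget → vitimwogit   [vowel merger]
  vitimwogit (rule 3 does not apply)
  vitimwogit → vitimwoyit   [unconditioned shift]
  giving Luminan vitimwoyit.
The other candidates each miss or misapply at least one Luminan change.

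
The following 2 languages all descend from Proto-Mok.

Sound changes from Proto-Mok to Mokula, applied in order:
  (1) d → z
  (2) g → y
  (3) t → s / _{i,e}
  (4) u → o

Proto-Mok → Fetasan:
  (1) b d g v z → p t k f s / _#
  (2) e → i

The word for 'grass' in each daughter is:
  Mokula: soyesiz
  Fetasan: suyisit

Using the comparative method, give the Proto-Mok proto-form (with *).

Position 4: Mokula has e, Fetasan has i. Mokula preserves e here (none of its changes turn any other segment into e), so the proto-segment is *e.
Position 7: Mokula has z, Fetasan has t. Taking the neighbouring segments as reconstructed: Mokula z could go back to *d or *z; Fetasan t could go back to *t or *d — the one source consistent with every daughter is *d.
Continuing position by position gives *suyesid; check it forward:
Mokula: *suyesid > suyesiz > soyesiz  (by unconditioned shift, vowel merger)
Fetasan: *suyesid > suyesit > suyisit  (by final devoicing, vowel merger)
Only *suyesid yields all of Mokula soyesiz, Fetasan suyisit.

*suyesid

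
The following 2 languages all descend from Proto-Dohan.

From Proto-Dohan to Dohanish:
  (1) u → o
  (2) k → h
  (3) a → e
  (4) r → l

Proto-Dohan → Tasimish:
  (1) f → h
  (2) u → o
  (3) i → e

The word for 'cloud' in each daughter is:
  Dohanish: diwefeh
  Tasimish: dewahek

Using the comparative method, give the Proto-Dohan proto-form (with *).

*diwafek

Position 7: Dohanish has h, Tasimish has k. Tasimish preserves k here (none of its changes turn any other segment into k), so the proto-segment is *k.
Position 4: Dohanish has e, Tasimish has a. Tasimish preserves a here (none of its changes turn any other segment into a), so the proto-segment is *a.
This points to *diwafek. Verify forward in each daughter:
Dohanish: start from *diwafek.
  rule 1: no change — diwafek
  rule 2 (unconditioned shift): diwafek → diwafeh
  rule 3 (vowel merger): diwafeh → diwefeh
  rule 4: no change — diwefeh
  ⇒ Dohanish diwefeh
Tasimish: *diwafek > diwahek > dewahek  (by unconditioned shift, vowel merger)
Only *diwafek yields all of Dohanish diwefeh, Tasimish dewahek.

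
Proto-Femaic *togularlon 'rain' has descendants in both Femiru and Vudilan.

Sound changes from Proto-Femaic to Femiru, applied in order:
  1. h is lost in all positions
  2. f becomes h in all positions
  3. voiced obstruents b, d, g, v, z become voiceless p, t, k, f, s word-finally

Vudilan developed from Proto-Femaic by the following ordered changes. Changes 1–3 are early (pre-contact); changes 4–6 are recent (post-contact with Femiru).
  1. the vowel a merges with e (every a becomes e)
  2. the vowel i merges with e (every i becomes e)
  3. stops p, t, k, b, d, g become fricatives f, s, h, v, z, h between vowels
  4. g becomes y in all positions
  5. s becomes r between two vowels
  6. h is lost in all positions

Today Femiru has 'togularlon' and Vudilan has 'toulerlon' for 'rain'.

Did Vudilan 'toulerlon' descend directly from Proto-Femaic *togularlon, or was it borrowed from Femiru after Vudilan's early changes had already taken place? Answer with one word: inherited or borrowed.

inherited

If inherited, *togularlon would pass through all of Vudilan's changes:
Vudilan: *togularlon > togulerlon > tohulerlon > toulerlon  (by vowel merger, intervocalic lenition, h-loss)
If borrowed from Femiru 'togularlon' after the early changes, it would undergo only the recent ones:
  rule 4 (unconditioned shift): togularlon → toyularlon
  rule 5 (rhotacism): no change (toyularlon)
  rule 6 (h-loss): no change (toyularlon)
  ⇒ as a loan: toyularlon
Vudilan 'toulerlon' matches the inherited outcome exactly, so it is an inherited cognate, not a loan.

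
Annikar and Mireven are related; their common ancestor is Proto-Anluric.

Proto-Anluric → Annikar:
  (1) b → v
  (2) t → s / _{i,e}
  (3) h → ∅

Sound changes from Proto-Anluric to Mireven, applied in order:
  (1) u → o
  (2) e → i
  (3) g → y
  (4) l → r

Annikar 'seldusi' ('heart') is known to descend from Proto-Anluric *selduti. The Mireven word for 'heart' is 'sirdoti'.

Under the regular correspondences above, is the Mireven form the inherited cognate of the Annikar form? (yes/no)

yes

Derive the expected Mireven reflex of *selduti:
Mireven: *selduti > seldoti > sildoti > sirdoti  (by vowel merger, vowel merger, unconditioned shift)
Mireven 'sirdoti' matches the regular reflex exactly, so the pair is cognate.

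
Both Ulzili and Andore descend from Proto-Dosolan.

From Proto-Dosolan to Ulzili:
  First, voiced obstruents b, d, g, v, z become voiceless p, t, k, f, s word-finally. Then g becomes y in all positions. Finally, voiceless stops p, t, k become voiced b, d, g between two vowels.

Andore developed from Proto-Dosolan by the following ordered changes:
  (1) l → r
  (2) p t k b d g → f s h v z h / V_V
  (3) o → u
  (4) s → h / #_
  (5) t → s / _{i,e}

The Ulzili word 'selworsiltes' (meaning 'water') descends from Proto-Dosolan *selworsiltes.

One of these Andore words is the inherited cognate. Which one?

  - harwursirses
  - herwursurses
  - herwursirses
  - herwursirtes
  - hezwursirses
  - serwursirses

herwursirses

Andore: start from *selworsiltes.
  rule 1 (unconditioned shift): selworsiltes → serworsirtes
  rule 2: no change — serworsirtes
  rule 3 (vowel merger): serworsirtes → serwursirtes
  rule 4 (debuccalisation): serwursirtes → herwursirtes
  rule 5 (palatalisation): herwursirtes → herwursirses
  ⇒ Andore herwursirses
Among the options, 'herwursirses' alone shows every Andore change applied in order.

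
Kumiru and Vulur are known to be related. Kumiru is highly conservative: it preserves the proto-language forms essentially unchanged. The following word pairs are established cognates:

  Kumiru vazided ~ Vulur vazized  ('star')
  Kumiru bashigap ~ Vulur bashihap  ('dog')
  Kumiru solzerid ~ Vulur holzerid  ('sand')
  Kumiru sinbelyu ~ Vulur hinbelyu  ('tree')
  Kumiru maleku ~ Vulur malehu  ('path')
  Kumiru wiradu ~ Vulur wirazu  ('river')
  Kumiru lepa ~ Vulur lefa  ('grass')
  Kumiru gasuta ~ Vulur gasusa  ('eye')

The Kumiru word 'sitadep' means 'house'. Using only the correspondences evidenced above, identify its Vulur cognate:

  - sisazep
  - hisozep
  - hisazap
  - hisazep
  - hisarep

sinbelyu ~ hinbelyu — Kumiru s corresponds to Vulur h word-initially before a front vowel.
gasuta ~ gasusa — Kumiru t corresponds to Vulur s between vowels (before a back vowel).
vazided ~ vazized — Kumiru d corresponds to Vulur z between vowels (before a front vowel).
Applying these to Kumiru 'sitadep':
  sitadep → hitadep   (s→h word-initially before a front vowel)
  hitadep → hisadep   (t→s between vowels (before a back vowel))
  hisadep → hisazep   (d→z between vowels (before a front vowel))
So the Vulur cognate is 'hisazep'.

hisazep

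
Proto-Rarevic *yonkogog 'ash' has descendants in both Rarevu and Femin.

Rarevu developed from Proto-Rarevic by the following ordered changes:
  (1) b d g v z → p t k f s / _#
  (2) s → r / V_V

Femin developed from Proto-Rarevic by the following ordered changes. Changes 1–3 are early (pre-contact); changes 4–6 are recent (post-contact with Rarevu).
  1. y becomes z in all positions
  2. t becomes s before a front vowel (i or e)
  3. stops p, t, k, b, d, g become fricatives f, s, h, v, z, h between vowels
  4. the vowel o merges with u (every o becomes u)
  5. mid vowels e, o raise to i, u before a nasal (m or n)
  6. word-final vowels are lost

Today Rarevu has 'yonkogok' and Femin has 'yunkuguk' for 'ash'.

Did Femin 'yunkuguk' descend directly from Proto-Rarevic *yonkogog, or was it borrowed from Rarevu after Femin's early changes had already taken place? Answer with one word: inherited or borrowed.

If inherited, *yonkogog would pass through all of Femin's changes:
Femin: *yonkogog
  yonkogog → zonkogog   [unconditioned shift]
  zonkogog (rule 2 does not apply)
  zonkogog → zonkohog   [intervocalic lenition]
  zonkohog → zunkuhug   [vowel merger]
  zunkuhug (rule 5 does not apply)
  zunkuhug (rule 6 does not apply)
  giving Femin zunkuhug.
If borrowed from Rarevu 'yonkogok' after the early changes, it would undergo only the recent ones:
  rule 4 (vowel merger): yonkogok → yunkuguk
  rule 5 (pre-nasal raising): no change (yunkuguk)
  rule 6 (apocope): no change (yunkuguk)
  ⇒ as a loan: yunkuguk
Femin 'yunkuguk' matches the loan outcome 'yunkuguk', not the inherited 'zunkuhug' — it skipped the early Femin changes, so it was borrowed from Rarevu.

borrowed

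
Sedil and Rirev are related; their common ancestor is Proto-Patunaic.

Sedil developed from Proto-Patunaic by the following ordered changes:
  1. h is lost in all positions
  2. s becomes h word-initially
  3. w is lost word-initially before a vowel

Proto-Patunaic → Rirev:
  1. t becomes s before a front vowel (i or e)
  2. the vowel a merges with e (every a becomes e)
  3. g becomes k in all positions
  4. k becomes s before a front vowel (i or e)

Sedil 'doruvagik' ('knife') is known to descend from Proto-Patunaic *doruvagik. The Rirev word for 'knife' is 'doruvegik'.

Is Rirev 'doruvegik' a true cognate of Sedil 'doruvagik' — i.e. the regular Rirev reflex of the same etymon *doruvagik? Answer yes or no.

no

Derive the expected Rirev reflex of *doruvagik:
Rirev: *doruvagik
  doruvagik (rule 1 does not apply)
  doruvagik → doruvegik   [vowel merger]
  doruvegik → doruvekik   [unconditioned shift]
  doruvekik → doruvesik   [palatalisation]
  giving Rirev doruvesik.
The regular Rirev reflex would be 'doruvesik', but the attested form is 'doruvegik'. The correspondence is irregular, so they are not cognates (the Rirev form has a different source).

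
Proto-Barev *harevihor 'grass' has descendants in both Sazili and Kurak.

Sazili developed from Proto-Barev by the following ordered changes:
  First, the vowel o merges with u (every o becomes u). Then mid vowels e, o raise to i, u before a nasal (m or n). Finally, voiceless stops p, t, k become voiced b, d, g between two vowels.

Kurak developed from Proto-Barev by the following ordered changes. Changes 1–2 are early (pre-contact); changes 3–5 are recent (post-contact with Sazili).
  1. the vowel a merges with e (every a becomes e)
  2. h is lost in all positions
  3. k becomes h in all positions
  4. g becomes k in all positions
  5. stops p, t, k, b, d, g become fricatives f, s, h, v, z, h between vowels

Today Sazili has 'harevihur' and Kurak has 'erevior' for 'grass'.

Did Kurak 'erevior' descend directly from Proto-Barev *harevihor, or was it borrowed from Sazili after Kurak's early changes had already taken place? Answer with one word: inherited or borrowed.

If inherited, *harevihor would pass through all of Kurak's changes:
Kurak: *harevihor
  harevihor → herevihor   [vowel merger]
  herevihor → erevior   [h-loss]
  erevior (rule 3 does not apply)
  erevior (rule 4 does not apply)
  erevior (rule 5 does not apply)
  giving Kurak erevior.
If borrowed from Sazili 'harevihur' after the early changes, it would undergo only the recent ones:
  rule 3 (unconditioned shift): no change (harevihur)
  rule 4 (unconditioned shift): no change (harevihur)
  rule 5 (intervocalic lenition): no change (harevihur)
  ⇒ as a loan: harevihur
Kurak 'erevior' matches the inherited outcome exactly, so it is an inherited cognate, not a loan.

inherited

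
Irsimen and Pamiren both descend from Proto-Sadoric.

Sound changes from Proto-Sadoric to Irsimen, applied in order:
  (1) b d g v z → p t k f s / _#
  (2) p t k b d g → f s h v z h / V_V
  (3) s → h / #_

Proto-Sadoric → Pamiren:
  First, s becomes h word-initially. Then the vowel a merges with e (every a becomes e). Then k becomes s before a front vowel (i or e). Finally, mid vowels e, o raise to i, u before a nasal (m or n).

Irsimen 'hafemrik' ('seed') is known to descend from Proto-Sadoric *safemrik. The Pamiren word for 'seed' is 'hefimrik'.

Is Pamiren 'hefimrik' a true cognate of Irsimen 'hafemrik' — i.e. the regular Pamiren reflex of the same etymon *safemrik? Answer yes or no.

yes

Derive the expected Pamiren reflex of *safemrik:
Pamiren: *safemrik
  safemrik → hafemrik   [debuccalisation]
  hafemrik → hefemrik   [vowel merger]
  hefemrik (rule 3 does not apply)
  hefemrik → hefimrik   [pre-nasal raising]
  giving Pamiren hefimrik.
Pamiren 'hefimrik' matches the regular reflex exactly, so the pair is cognate.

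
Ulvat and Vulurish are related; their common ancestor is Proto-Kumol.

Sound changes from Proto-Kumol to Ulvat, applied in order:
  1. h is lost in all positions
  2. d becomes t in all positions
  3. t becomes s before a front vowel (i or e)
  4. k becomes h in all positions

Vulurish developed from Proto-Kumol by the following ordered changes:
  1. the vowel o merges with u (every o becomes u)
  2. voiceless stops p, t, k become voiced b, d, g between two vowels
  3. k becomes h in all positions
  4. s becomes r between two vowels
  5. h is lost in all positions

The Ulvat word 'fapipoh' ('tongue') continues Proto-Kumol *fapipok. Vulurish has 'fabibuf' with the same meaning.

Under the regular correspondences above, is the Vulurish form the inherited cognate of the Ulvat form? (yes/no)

Derive the expected Vulurish reflex of *fapipok:
Vulurish: *fapipok > fapipuk > fabibuk > fabibuh > fabibu  (by vowel merger, intervocalic voicing, unconditioned shift, h-loss)
The regular Vulurish reflex would be 'fabibu', but the attested form is 'fabibuf'. The correspondence is irregular, so they are not cognates (the Vulurish form has a different source).

no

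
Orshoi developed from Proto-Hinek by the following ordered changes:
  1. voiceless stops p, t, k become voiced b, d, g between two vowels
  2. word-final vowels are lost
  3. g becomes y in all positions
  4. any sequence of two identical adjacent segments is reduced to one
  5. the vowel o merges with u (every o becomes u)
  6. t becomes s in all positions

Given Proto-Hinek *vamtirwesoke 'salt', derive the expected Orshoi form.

vamsirwesuy

Orshoi: *vamtirwesoke > vamtirwesoge > vamtirwesog > vamtirwesoy > vamtirwesuy > vamsirwesuy  (by intervocalic voicing, apocope, unconditioned shift, vowel merger, unconditioned shift)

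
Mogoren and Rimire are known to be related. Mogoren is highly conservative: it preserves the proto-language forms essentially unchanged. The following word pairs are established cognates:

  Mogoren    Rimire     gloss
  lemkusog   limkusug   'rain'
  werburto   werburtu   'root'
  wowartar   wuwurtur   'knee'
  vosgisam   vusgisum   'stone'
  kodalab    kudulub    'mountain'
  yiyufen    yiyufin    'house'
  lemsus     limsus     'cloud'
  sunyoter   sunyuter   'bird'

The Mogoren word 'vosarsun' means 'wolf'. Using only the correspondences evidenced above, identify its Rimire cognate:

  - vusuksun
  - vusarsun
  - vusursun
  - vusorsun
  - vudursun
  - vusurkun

vusursun

lemkusog ~ limkusug, wowartar ~ wuwurtur — Mogoren o corresponds to Rimire u after a consonant, before a consonant other than r, m, n, p, b, f, v.
wowartar ~ wuwurtur — Mogoren a corresponds to Rimire u after a consonant, before r.
Applying these to Mogoren 'vosarsun':
  vosarsun → vusarsun   (o→u after a consonant, before a consonant other than r, m, n, p, b, f, v)
  vusarsun → vusursun   (a→u after a consonant, before r)
So the Rimire cognate is 'vusursun'.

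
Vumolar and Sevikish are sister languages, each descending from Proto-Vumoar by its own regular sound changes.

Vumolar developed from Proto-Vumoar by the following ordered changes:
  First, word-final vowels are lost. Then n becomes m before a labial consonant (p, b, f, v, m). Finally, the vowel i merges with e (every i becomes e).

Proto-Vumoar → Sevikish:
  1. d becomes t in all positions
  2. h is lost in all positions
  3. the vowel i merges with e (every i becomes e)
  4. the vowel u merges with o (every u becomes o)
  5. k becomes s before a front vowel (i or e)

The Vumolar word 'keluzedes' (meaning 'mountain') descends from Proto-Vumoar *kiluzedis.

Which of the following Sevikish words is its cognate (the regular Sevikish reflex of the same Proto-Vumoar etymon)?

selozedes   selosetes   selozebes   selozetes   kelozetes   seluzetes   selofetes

Sevikish: start from *kiluzedis.
  rule 1 (unconditioned shift): kiluzedis → kiluzetis
  rule 2: no change — kiluzetis
  rule 3 (vowel merger): kiluzetis → keluzetes
  rule 4 (vowel merger): keluzetes → kelozetes
  rule 5 (palatalisation): kelozetes → selozetes
  ⇒ Sevikish selozetes
The other candidates each miss or misapply at least one Sevikish change.

selozetes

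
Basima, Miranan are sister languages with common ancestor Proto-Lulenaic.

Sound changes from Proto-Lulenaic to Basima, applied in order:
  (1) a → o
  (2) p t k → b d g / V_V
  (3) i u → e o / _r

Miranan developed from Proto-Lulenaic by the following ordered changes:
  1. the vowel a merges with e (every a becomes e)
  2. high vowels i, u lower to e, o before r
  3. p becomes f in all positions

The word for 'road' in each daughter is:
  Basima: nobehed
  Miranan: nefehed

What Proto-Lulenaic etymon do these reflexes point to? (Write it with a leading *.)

Position 2: Basima has o, Miranan has e. Taking the neighbouring segments as reconstructed: Basima o could go back to *a or *o; Miranan e could go back to *a or *e — the one source consistent with every daughter is *a.
Position 3: Basima has b, Miranan has f. Taking the neighbouring segments as reconstructed: Basima b could go back to *p or *b; Miranan f could go back to *p or *f — the one source consistent with every daughter is *p.
Continuing position by position gives *napehed; check it forward:
Basima: start from *napehed.
  rule 1 (vowel merger): napehed → nopehed
  rule 2 (intervocalic voicing): nopehed → nobehed
  rule 3: no change — nobehed
  ⇒ Basima nobehed
Miranan: *napehed
  napehed → nepehed   [vowel merger]
  nepehed (rule 2 does not apply)
  nepehed → nefehed   [unconditioned shift]
  giving Miranan nefehed.
Only *napehed yields all of Basima nobehed, Miranan nefehed.

*napehed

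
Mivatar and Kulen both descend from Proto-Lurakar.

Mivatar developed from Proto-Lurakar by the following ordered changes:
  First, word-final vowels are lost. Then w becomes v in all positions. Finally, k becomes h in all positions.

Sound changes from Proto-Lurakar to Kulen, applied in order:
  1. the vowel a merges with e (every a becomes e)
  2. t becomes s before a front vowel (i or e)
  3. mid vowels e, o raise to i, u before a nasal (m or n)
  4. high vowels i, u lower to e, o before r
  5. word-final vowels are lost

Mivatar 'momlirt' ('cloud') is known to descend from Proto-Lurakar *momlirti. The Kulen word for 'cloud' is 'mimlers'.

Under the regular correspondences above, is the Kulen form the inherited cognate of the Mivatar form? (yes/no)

no

Derive the expected Kulen reflex of *momlirti:
Kulen: *momlirti
  momlirti (rule 1 does not apply)
  momlirti → momlirsi   [palatalisation]
  momlirsi → mumlirsi   [pre-nasal raising]
  mumlirsi → mumlersi   [pre-rhotic lowering]
  mumlersi → mumlers   [apocope]
  giving Kulen mumlers.
The regular Kulen reflex would be 'mumlers', but the attested form is 'mimlers'. The correspondence is irregular, so they are not cognates (the Kulen form has a different source).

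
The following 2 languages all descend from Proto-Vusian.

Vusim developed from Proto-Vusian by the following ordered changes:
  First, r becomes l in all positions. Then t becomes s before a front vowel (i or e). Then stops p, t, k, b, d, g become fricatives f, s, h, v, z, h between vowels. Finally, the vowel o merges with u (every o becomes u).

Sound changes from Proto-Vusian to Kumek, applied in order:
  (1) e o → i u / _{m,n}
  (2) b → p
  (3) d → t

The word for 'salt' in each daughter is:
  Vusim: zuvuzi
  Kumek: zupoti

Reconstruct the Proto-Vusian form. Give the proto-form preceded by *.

*zubodi

Position 3: Vusim has v, Kumek has p. Taking the neighbouring segments as reconstructed: Vusim v could go back to *b or *v; Kumek p could go back to *p or *b — the one source consistent with every daughter is *b.
Position 5: Vusim has z, Kumek has t. Taking the neighbouring segments as reconstructed: Vusim z could go back to *d or *z; Kumek t could go back to *t or *d — the one source consistent with every daughter is *d.
Position 4: Vusim has u, Kumek has o. Kumek preserves o here (none of its changes turn any other segment into o), so the proto-segment is *o.
Continuing position by position gives *zubodi; check it forward:
Vusim: *zubodi > zuvozi > zuvuzi  (by intervocalic lenition, vowel merger)
Kumek: *zubodi
  zubodi (rule 1 does not apply)
  zubodi → zupodi   [unconditioned shift]
  zupodi → zupoti   [unconditioned shift]
  giving Kumek zupoti.
*zubodi is the unique common source.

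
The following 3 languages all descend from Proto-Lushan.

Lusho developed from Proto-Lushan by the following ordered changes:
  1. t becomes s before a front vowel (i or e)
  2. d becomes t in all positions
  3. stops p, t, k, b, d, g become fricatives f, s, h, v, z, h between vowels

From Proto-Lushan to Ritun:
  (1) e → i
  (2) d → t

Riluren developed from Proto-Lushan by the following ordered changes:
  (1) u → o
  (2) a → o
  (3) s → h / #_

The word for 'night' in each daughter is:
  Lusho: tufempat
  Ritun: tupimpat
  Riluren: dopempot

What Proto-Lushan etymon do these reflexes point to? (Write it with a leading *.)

*dupempat

Position 7: Lusho has a, Ritun has a, Riluren has o. Lusho preserves a here (none of its changes turn any other segment into a), so the proto-segment is *a.
Position 2: Lusho has u, Ritun has u, Riluren has o. Lusho preserves u here (none of its changes turn any other segment into u), so the proto-segment is *u.
Continuing position by position gives *dupempat; check it forward:
Lusho: *dupempat > tupempat > tufempat  (by unconditioned shift, intervocalic lenition)
Ritun: *dupempat
  dupempat → dupimpat   [vowel merger]
  dupimpat → tupimpat   [unconditioned shift]
  giving Ritun tupimpat.
Riluren: start from *dupempat.
  rule 1 (vowel merger): dupempat → dopempat
  rule 2 (vowel merger): dopempat → dopempot
  rule 3: no change — dopempot
  ⇒ Riluren dopempot
No other proto-form is consistent with every reflex, so the reconstruction is *dupempat.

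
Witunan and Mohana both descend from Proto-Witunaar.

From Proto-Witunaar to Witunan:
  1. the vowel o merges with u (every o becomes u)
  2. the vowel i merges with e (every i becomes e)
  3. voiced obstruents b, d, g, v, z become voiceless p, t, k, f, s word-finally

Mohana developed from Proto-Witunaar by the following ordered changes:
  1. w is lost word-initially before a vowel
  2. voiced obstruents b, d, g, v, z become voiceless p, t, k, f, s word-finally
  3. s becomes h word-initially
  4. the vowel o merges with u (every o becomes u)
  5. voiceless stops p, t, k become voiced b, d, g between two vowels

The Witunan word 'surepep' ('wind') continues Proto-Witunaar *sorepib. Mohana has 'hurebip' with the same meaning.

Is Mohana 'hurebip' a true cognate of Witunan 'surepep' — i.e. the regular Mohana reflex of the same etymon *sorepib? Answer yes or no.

yes

Derive the expected Mohana reflex of *sorepib:
Mohana: *sorepib
  sorepib (rule 1 does not apply)
  sorepib → sorepip   [final devoicing]
  sorepip → horepip   [debuccalisation]
  horepip → hurepip   [vowel merger]
  hurepip → hurebip   [intervocalic voicing]
  giving Mohana hurebip.
Mohana 'hurebip' matches the regular reflex exactly, so the pair is cognate.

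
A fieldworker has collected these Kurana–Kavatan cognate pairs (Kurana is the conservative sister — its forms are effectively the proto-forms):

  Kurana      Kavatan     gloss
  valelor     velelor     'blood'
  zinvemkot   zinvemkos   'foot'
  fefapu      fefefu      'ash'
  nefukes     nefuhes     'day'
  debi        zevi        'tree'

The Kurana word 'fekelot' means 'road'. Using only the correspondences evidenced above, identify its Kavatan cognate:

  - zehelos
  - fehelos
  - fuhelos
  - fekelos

fehelos

nefukes ~ nefuhes — Kurana k corresponds to Kavatan h between vowels (before a front vowel).
zinvemkot ~ zinvemkos — Kurana t corresponds to Kavatan s word-finally.
Applying these to Kurana 'fekelot':
  fekelot → fehelot   (k→h between vowels (before a front vowel))
  fehelot → fehelos   (t→s word-finally)
So the Kavatan cognate is 'fehelos'.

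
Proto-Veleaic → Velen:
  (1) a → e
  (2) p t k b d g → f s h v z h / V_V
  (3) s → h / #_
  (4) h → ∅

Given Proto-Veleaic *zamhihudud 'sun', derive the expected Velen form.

Velen: start from *zamhihudud.
  rule 1 (vowel merger): zamhihudud → zemhihudud
  rule 2 (intervocalic lenition): zemhihudud → zemhihuzud
  rule 3: no change — zemhihuzud
  rule 4 (h-loss): zemhihuzud → zemiuzud
  ⇒ Velen zemiuzud

zemiuzud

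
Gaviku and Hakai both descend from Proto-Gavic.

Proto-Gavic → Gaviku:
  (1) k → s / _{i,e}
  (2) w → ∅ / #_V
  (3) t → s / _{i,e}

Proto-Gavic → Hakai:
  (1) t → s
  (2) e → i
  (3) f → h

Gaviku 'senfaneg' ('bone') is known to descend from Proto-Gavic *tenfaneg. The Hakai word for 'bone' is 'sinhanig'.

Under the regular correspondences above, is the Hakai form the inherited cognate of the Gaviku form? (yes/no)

Derive the expected Hakai reflex of *tenfaneg:
Hakai: *tenfaneg > senfaneg > sinfanig > sinhanig  (by unconditioned shift, vowel merger, unconditioned shift)
Hakai 'sinhanig' matches the regular reflex exactly, so the pair is cognate.

yes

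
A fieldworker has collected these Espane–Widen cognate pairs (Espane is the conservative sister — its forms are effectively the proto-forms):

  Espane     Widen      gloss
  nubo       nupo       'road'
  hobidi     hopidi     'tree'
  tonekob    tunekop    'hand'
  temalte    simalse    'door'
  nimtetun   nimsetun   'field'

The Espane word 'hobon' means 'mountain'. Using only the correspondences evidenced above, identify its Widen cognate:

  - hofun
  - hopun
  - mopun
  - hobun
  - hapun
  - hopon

hopun

nubo ~ nupo — Espane b corresponds to Widen p between vowels (before a back vowel).
tonekob ~ tunekop — Espane o corresponds to Widen u after a consonant, before a nasal.
Applying these to Espane 'hobon':
  hobon → hopon   (b→p between vowels (before a back vowel))
  hopon → hopun   (o→u after a consonant, before a nasal)
So the Widen cognate is 'hopun'.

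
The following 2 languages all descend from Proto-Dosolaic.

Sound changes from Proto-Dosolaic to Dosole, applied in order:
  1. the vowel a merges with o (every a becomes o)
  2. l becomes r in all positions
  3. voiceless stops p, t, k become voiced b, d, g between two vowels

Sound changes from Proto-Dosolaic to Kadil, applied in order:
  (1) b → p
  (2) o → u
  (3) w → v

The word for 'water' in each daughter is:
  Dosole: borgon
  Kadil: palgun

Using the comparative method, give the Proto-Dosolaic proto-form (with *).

*balgon

Position 3: Dosole has r, Kadil has l. Kadil preserves l here (none of its changes turn any other segment into l), so the proto-segment is *l.
Position 5: Dosole has o, Kadil has u. Taking the neighbouring segments as reconstructed: Dosole o could go back to *a or *o; Kadil u could go back to *o or *u — the one source consistent with every daughter is *o.
Position 2: Dosole has o, Kadil has a. Kadil preserves a here (none of its changes turn any other segment into a), so the proto-segment is *a.
This points to *balgon. Verify forward in each daughter:
Dosole: start from *balgon.
  rule 1 (vowel merger): balgon → bolgon
  rule 2 (unconditioned shift): bolgon → borgon
  rule 3: no change — borgon
  ⇒ Dosole borgon
Kadil: *balgon > palgon > palgun  (by unconditioned shift, vowel merger)
*balgon is the unique common source.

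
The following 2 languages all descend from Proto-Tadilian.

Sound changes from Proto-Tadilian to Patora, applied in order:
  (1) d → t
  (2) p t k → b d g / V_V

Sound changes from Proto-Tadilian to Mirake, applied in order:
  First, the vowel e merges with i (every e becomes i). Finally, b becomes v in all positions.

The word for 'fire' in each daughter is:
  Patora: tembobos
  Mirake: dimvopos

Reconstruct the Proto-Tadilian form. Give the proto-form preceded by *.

*dembopos

Position 2: Patora has e, Mirake has i. Patora preserves e here (none of its changes turn any other segment into e), so the proto-segment is *e.
Position 1: Patora has t, Mirake has d. Mirake preserves d here (none of its changes turn any other segment into d), so the proto-segment is *d.
Position 4: Patora has b, Mirake has v. Taking the neighbouring segments as reconstructed: Patora b can only go back to *b; Mirake v could go back to *b or *v — the one source consistent with every daughter is *b.
Verify the candidate proto-form against each daughter:
Patora: *dembopos
  dembopos → tembopos   [unconditioned shift]
  tembopos → tembobos   [intervocalic voicing]
  giving Patora tembobos.
Mirake: start from *dembopos.
  rule 1 (vowel merger): dembopos → dimbopos
  rule 2 (unconditioned shift): dimbopos → dimvopos
  ⇒ Mirake dimvopos
*dembopos is the unique common source.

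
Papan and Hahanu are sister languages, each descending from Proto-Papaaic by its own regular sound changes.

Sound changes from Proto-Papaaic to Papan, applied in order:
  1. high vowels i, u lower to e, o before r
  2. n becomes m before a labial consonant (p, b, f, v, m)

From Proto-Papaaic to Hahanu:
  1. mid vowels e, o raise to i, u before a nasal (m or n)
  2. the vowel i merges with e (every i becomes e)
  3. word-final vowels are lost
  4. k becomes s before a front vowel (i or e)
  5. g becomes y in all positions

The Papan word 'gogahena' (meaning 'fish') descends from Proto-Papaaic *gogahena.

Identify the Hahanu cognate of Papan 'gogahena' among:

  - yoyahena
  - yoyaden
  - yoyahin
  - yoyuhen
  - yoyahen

yoyahen

Hahanu: start from *gogahena.
  rule 1 (pre-nasal raising): gogahena → gogahina
  rule 2 (vowel merger): gogahina → gogahena
  rule 3 (apocope): gogahena → gogahen
  rule 4: no change — gogahen
  rule 5 (unconditioned shift): gogahen → yoyahen
  ⇒ Hahanu yoyahen
The other candidates each miss or misapply at least one Hahanu change.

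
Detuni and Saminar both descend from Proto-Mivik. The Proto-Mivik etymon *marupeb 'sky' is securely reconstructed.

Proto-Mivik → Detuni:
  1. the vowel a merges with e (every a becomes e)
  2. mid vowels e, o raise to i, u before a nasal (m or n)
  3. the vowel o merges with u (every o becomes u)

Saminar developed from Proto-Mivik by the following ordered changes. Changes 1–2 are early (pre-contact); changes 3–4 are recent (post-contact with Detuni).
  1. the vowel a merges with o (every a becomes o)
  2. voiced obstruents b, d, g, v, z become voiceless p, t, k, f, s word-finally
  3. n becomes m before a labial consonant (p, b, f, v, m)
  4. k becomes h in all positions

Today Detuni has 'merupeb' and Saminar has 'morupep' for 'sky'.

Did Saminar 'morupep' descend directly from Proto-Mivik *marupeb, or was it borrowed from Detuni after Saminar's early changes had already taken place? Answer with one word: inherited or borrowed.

If inherited, *marupeb would pass through all of Saminar's changes:
Saminar: *marupeb
  marupeb → morupeb   [vowel merger]
  morupeb → morupep   [final devoicing]
  morupep (rule 3 does not apply)
  morupep (rule 4 does not apply)
  giving Saminar morupep.
If borrowed from Detuni 'merupeb' after the early changes, it would undergo only the recent ones:
  rule 3 (nasal place assimilation): no change (merupeb)
  rule 4 (unconditioned shift): no change (merupeb)
  ⇒ as a loan: merupeb
Saminar 'morupep' matches the inherited outcome exactly, so it is an inherited cognate, not a loan.

inherited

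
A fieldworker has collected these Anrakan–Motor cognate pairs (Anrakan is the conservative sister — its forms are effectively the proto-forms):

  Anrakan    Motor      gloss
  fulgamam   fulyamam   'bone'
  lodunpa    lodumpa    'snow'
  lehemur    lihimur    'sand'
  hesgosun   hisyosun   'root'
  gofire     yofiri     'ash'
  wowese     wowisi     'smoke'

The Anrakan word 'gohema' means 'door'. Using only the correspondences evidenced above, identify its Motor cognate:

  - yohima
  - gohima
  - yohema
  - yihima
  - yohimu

gofire ~ yofiri — Anrakan g corresponds to Motor y word-initially before a back vowel.
lehemur ~ lihimur — Anrakan e corresponds to Motor i after a consonant, before a nasal.
Applying these to Anrakan 'gohema':
  gohema → yohema   (g→y word-initially before a back vowel)
  yohema → yohima   (e→i after a consonant, before a nasal)
So the Motor cognate is 'yohima'.

yohima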